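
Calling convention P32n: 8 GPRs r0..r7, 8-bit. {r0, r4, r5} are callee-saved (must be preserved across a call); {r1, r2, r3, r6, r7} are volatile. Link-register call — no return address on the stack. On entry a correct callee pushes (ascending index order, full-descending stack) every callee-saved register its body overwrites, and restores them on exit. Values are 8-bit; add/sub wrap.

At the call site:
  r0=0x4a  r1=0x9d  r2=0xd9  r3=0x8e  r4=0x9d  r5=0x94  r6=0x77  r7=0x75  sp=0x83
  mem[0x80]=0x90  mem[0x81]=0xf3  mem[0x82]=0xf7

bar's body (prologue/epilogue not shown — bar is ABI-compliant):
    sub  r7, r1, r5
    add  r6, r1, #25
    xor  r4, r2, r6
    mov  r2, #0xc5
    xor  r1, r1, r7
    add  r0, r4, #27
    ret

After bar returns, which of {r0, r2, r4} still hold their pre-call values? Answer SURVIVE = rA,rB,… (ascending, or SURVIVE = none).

SURVIVE = r0,r4

prologue: push r0 -> mem[0x82]=0x4a, sp=0x82
prologue: push r4 -> mem[0x81]=0x9d, sp=0x81
body[0] sub  r7, r1, r5 -> r7=0x09
body[1] add  r6, r1, #25 -> r6=0xb6
body[2] xor  r4, r2, r6 -> r4=0x6f
body[3] mov  r2, #0xc5 -> r2=0xc5
body[4] xor  r1, r1, r7 -> r1=0x94
body[5] add  r0, r4, #27 -> r0=0x8a
epilogue: pop r4=0x9d, sp=0x82
epilogue: pop r0=0x4a, sp=0x83
r0: callee-saved, written=True
r2: caller-saved, written=True
r4: callee-saved, written=True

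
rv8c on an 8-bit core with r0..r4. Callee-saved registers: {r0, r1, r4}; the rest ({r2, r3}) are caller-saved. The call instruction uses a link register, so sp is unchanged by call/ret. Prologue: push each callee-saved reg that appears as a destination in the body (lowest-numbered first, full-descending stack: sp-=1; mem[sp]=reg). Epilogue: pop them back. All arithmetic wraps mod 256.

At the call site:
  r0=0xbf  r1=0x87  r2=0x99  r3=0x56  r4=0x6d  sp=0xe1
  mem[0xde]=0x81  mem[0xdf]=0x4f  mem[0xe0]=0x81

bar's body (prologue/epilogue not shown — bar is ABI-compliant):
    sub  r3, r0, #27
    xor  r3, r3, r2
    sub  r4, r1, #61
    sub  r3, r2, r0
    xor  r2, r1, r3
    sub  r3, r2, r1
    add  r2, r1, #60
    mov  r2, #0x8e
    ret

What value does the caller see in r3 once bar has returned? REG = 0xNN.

REG = 0xd6

prologue: push r4 → mem[0xe0]=0x6d, sp=0xe0
body[0] sub  r3, r0, #27 → r3=0xa4
body[1] xor  r3, r3, r2 → r3=0x3d
body[2] sub  r4, r1, #61 → r4=0x4a
body[3] sub  r3, r2, r0 → r3=0xda
body[4] xor  r2, r1, r3 → r2=0x5d
body[5] sub  r3, r2, r1 → r3=0xd6
body[6] add  r2, r1, #60 → r2=0xc3
body[7] mov  r2, #0x8e → r2=0x8e
epilogue: pop r4=0x6d, sp=0xe1
r3 is caller-saved → body value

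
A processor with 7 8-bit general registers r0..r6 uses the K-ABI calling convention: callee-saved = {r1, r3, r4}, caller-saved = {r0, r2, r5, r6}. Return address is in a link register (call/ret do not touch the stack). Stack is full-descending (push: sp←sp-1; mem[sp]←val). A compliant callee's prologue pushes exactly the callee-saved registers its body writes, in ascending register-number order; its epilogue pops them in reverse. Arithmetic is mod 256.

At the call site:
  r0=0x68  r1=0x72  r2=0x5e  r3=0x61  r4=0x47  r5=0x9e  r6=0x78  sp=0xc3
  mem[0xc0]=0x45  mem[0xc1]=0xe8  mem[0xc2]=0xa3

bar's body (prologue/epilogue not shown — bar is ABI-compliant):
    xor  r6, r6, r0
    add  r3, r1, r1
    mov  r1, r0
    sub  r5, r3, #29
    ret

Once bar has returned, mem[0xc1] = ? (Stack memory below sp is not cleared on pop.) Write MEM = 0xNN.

prologue: push r1 -> mem[0xc2]=0x72, sp=0xc2
prologue: push r3 -> mem[0xc1]=0x61, sp=0xc1
body[0] xor  r6, r6, r0 -> r6=0x10
body[1] add  r3, r1, r1 -> r3=0xe4
body[2] mov  r1, r0 -> r1=0x68
body[3] sub  r5, r3, #29 -> r5=0xc7
epilogue: pop r3=0x61, sp=0xc2
epilogue: pop r1=0x72, sp=0xc3
prologue pushed ['r1', 'r3'] at ['0xc2', '0xc1']

MEM = 0x61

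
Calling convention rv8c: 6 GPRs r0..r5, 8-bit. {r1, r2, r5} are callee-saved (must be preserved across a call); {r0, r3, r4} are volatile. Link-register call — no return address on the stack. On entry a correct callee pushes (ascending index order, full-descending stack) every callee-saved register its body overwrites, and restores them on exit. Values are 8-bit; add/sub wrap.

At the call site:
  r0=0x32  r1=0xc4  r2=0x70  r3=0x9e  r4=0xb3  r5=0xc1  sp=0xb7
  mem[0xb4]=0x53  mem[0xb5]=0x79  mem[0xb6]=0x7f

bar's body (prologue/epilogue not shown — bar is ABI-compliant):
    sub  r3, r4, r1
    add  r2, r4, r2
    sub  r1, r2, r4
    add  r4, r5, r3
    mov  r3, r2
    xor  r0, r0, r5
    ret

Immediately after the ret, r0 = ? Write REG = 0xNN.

prologue: push r1 → mem[0xb6]=0xc4, sp=0xb6
prologue: push r2 → mem[0xb5]=0x70, sp=0xb5
body[0] sub  r3, r4, r1 → r3=0xef
body[1] add  r2, r4, r2 → r2=0x23
body[2] sub  r1, r2, r4 → r1=0x70
body[3] add  r4, r5, r3 → r4=0xb0
body[4] mov  r3, r2 → r3=0x23
body[5] xor  r0, r0, r5 → r0=0xf3
epilogue: pop r2=0x70, sp=0xb6
epilogue: pop r1=0xc4, sp=0xb7
r0 is caller-saved → body value

REG = 0xf3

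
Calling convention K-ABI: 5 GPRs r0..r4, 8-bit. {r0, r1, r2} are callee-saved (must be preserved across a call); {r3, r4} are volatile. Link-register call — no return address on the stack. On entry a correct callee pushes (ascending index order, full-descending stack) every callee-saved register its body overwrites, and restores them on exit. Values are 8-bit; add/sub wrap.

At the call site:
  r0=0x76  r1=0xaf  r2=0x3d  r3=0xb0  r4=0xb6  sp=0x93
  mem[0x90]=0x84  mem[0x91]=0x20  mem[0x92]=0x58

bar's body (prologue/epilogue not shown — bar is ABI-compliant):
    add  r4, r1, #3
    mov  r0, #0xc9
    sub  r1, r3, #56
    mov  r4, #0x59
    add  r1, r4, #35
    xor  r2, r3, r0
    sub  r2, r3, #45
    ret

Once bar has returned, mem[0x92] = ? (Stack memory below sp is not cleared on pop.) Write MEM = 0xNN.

prologue: push r0 → mem[0x92]=0x76, sp=0x92
prologue: push r1 → mem[0x91]=0xaf, sp=0x91
prologue: push r2 → mem[0x90]=0x3d, sp=0x90
body[0] add  r4, r1, #3 → r4=0xb2
body[1] mov  r0, #0xc9 → r0=0xc9
body[2] sub  r1, r3, #56 → r1=0x78
body[3] mov  r4, #0x59 → r4=0x59
body[4] add  r1, r4, #35 → r1=0x7c
body[5] xor  r2, r3, r0 → r2=0x79
body[6] sub  r2, r3, #45 → r2=0x83
epilogue: pop r2=0x3d, sp=0x91
epilogue: pop r1=0xaf, sp=0x92
epilogue: pop r0=0x76, sp=0x93
prologue pushed ['r0', 'r1', 'r2'] at ['0x92', '0x91', '0x90']

MEM = 0x76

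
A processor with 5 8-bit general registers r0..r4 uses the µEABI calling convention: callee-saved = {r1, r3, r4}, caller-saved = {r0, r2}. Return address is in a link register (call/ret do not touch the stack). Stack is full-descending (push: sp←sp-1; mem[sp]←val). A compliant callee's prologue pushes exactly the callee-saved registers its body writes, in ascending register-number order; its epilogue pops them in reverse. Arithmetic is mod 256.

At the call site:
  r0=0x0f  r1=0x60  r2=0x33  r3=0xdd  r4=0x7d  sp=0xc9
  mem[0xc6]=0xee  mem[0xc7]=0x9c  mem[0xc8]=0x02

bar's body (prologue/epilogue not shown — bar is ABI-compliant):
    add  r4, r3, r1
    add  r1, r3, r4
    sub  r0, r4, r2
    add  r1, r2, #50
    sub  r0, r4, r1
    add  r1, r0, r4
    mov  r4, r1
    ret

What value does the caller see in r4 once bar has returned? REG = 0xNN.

REG = 0x7d

prologue: push r1 -> mem[0xc8]=0x60, sp=0xc8
prologue: push r4 -> mem[0xc7]=0x7d, sp=0xc7
body[0] add  r4, r3, r1 -> r4=0x3d
body[1] add  r1, r3, r4 -> r1=0x1a
body[2] sub  r0, r4, r2 -> r0=0x0a
body[3] add  r1, r2, #50 -> r1=0x65
body[4] sub  r0, r4, r1 -> r0=0xd8
body[5] add  r1, r0, r4 -> r1=0x15
body[6] mov  r4, r1 -> r4=0x15
epilogue: pop r4=0x7d, sp=0xc8
epilogue: pop r1=0x60, sp=0xc9
r4 is callee-saved -> restored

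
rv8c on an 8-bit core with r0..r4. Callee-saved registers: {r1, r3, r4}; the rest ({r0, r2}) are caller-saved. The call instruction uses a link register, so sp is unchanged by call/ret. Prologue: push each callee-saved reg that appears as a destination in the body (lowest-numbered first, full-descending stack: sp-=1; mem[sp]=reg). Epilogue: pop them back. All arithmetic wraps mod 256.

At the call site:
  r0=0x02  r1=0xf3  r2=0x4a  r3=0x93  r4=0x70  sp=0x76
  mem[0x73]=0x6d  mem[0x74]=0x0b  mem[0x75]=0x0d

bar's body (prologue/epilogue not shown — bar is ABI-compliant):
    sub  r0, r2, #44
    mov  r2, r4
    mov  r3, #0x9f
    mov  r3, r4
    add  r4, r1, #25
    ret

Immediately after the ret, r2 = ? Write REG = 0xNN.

prologue: push r3 -> mem[0x75]=0x93, sp=0x75
prologue: push r4 -> mem[0x74]=0x70, sp=0x74
body[0] sub  r0, r2, #44 -> r0=0x1e
body[1] mov  r2, r4 -> r2=0x70
body[2] mov  r3, #0x9f -> r3=0x9f
body[3] mov  r3, r4 -> r3=0x70
body[4] add  r4, r1, #25 -> r4=0x0c
epilogue: pop r4=0x70, sp=0x75
epilogue: pop r3=0x93, sp=0x76
r2 is caller-saved -> body value

REG = 0x70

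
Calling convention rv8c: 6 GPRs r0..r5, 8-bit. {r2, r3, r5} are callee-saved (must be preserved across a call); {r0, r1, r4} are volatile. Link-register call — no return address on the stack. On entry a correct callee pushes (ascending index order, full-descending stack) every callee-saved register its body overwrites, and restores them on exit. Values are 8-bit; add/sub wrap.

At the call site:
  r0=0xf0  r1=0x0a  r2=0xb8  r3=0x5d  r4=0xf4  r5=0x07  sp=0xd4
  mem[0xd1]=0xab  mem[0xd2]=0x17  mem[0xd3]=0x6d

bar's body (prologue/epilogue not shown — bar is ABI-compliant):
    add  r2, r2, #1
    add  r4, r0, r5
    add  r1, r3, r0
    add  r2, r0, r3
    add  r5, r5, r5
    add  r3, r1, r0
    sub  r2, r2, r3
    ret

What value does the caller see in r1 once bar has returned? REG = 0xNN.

prologue: push r2 → mem[0xd3]=0xb8, sp=0xd3
prologue: push r3 → mem[0xd2]=0x5d, sp=0xd2
prologue: push r5 → mem[0xd1]=0x07, sp=0xd1
body[0] add  r2, r2, #1 → r2=0xb9
body[1] add  r4, r0, r5 → r4=0xf7
body[2] add  r1, r3, r0 → r1=0x4d
body[3] add  r2, r0, r3 → r2=0x4d
body[4] add  r5, r5, r5 → r5=0x0e
body[5] add  r3, r1, r0 → r3=0x3d
body[6] sub  r2, r2, r3 → r2=0x10
epilogue: pop r5=0x07, sp=0xd2
epilogue: pop r3=0x5d, sp=0xd3
epilogue: pop r2=0xb8, sp=0xd4
r1 is caller-saved → body value

REG = 0x4d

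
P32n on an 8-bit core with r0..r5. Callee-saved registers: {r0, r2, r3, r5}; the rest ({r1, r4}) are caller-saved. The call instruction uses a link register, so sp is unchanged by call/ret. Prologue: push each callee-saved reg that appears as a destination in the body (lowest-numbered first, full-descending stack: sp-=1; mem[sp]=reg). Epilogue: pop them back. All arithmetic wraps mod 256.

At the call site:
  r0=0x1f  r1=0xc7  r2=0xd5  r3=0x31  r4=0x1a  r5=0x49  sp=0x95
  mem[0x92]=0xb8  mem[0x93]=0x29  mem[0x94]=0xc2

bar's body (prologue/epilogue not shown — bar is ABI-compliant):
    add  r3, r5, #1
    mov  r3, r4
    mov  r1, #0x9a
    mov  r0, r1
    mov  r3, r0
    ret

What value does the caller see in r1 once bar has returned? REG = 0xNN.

prologue: push r0 -> mem[0x94]=0x1f, sp=0x94
prologue: push r3 -> mem[0x93]=0x31, sp=0x93
body[0] add  r3, r5, #1 -> r3=0x4a
body[1] mov  r3, r4 -> r3=0x1a
body[2] mov  r1, #0x9a -> r1=0x9a
body[3] mov  r0, r1 -> r0=0x9a
body[4] mov  r3, r0 -> r3=0x9a
epilogue: pop r3=0x31, sp=0x94
epilogue: pop r0=0x1f, sp=0x95
r1 is caller-saved -> body value

REG = 0x9a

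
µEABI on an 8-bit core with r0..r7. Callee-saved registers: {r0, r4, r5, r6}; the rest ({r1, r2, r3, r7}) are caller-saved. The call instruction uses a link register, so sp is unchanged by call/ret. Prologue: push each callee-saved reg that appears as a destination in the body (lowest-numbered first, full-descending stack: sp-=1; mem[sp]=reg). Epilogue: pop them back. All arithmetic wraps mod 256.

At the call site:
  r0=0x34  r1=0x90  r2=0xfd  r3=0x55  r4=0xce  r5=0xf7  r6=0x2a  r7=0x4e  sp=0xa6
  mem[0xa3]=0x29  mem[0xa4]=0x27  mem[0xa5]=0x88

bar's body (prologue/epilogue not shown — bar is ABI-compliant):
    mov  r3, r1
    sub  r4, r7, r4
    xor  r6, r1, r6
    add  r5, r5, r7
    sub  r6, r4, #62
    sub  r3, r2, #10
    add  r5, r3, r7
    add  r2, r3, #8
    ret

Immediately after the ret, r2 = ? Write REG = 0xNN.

REG = 0xfb

prologue: push r4 → mem[0xa5]=0xce, sp=0xa5
prologue: push r5 → mem[0xa4]=0xf7, sp=0xa4
prologue: push r6 → mem[0xa3]=0x2a, sp=0xa3
body[0] mov  r3, r1 → r3=0x90
body[1] sub  r4, r7, r4 → r4=0x80
body[2] xor  r6, r1, r6 → r6=0xba
body[3] add  r5, r5, r7 → r5=0x45
body[4] sub  r6, r4, #62 → r6=0x42
body[5] sub  r3, r2, #10 → r3=0xf3
body[6] add  r5, r3, r7 → r5=0x41
body[7] add  r2, r3, #8 → r2=0xfb
epilogue: pop r6=0x2a, sp=0xa4
epilogue: pop r5=0xf7, sp=0xa5
epilogue: pop r4=0xce, sp=0xa6
r2 is caller-saved → body value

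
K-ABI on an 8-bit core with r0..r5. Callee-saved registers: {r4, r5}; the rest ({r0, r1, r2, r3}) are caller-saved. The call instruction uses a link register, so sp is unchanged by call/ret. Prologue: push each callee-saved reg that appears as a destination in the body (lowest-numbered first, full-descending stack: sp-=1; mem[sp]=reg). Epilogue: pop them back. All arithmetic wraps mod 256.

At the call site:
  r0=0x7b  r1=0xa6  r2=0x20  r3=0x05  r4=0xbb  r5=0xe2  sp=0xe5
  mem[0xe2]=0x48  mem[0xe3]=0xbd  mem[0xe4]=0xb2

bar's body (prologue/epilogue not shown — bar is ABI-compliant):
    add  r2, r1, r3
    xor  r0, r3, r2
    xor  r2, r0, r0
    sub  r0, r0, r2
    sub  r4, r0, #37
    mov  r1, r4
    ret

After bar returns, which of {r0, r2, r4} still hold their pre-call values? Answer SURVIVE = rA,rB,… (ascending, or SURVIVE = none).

SURVIVE = r4

prologue: push r4 -> mem[0xe4]=0xbb, sp=0xe4
body[0] add  r2, r1, r3 -> r2=0xab
body[1] xor  r0, r3, r2 -> r0=0xae
body[2] xor  r2, r0, r0 -> r2=0x00
body[3] sub  r0, r0, r2 -> r0=0xae
body[4] sub  r4, r0, #37 -> r4=0x89
body[5] mov  r1, r4 -> r1=0x89
epilogue: pop r4=0xbb, sp=0xe5
r0: caller-saved, written=True
r2: caller-saved, written=True
r4: callee-saved, written=True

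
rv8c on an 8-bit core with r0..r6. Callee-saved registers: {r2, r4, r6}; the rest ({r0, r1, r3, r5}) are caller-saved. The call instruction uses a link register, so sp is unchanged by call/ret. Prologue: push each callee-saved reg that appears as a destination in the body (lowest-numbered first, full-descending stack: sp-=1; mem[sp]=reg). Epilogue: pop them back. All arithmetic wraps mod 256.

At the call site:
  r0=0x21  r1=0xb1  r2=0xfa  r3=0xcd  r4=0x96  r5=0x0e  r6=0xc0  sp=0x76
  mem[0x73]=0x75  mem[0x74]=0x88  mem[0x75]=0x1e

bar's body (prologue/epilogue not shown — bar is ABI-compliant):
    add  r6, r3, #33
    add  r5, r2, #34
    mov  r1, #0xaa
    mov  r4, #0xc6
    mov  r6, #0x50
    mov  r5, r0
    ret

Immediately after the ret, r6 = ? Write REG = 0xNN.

REG = 0xc0

prologue: push r4 → mem[0x75]=0x96, sp=0x75
prologue: push r6 → mem[0x74]=0xc0, sp=0x74
body[0] add  r6, r3, #33 → r6=0xee
body[1] add  r5, r2, #34 → r5=0x1c
body[2] mov  r1, #0xaa → r1=0xaa
body[3] mov  r4, #0xc6 → r4=0xc6
body[4] mov  r6, #0x50 → r6=0x50
body[5] mov  r5, r0 → r5=0x21
epilogue: pop r6=0xc0, sp=0x75
epilogue: pop r4=0x96, sp=0x76
r6 is callee-saved → restored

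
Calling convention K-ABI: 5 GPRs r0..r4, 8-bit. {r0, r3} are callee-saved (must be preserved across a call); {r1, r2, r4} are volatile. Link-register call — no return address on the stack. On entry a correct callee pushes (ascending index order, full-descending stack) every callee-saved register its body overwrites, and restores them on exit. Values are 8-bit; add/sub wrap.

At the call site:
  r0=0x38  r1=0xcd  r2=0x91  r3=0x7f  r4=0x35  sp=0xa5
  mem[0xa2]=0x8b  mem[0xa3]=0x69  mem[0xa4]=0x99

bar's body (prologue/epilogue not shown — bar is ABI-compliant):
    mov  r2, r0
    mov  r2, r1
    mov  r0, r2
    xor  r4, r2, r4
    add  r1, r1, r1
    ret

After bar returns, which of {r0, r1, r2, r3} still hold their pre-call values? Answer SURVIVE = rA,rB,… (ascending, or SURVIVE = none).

prologue: push r0 -> mem[0xa4]=0x38, sp=0xa4
body[0] mov  r2, r0 -> r2=0x38
body[1] mov  r2, r1 -> r2=0xcd
body[2] mov  r0, r2 -> r0=0xcd
body[3] xor  r4, r2, r4 -> r4=0xf8
body[4] add  r1, r1, r1 -> r1=0x9a
epilogue: pop r0=0x38, sp=0xa5
r0: callee-saved, written=True
r1: caller-saved, written=True
r2: caller-saved, written=True
r3: callee-saved, written=False

SURVIVE = r0,r3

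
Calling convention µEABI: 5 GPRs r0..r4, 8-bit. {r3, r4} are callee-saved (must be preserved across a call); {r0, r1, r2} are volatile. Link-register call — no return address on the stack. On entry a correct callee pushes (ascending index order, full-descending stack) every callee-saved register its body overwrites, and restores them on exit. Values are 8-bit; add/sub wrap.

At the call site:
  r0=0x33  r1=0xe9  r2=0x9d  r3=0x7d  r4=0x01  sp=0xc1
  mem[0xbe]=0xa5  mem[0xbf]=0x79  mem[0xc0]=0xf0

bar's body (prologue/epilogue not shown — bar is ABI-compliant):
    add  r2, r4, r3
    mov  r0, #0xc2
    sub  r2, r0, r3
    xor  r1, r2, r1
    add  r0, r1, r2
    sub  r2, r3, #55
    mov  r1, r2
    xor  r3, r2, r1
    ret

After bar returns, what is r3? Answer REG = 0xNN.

prologue: push r3 → mem[0xc0]=0x7d, sp=0xc0
body[0] add  r2, r4, r3 → r2=0x7e
body[1] mov  r0, #0xc2 → r0=0xc2
body[2] sub  r2, r0, r3 → r2=0x45
body[3] xor  r1, r2, r1 → r1=0xac
body[4] add  r0, r1, r2 → r0=0xf1
body[5] sub  r2, r3, #55 → r2=0x46
body[6] mov  r1, r2 → r1=0x46
body[7] xor  r3, r2, r1 → r3=0x00
epilogue: pop r3=0x7d, sp=0xc1
r3 is callee-saved → restored

REG = 0x7d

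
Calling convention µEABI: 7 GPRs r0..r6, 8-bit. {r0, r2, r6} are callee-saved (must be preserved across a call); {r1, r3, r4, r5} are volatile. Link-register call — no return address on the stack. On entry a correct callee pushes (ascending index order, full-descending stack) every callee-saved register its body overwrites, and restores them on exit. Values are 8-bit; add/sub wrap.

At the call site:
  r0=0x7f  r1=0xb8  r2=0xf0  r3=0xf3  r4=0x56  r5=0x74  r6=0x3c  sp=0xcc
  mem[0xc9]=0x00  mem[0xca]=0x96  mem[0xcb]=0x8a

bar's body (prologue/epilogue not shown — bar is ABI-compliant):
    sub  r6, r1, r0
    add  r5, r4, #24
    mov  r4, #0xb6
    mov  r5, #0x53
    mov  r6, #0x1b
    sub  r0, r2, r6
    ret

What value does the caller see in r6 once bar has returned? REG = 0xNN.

prologue: push r0 -> mem[0xcb]=0x7f, sp=0xcb
prologue: push r6 -> mem[0xca]=0x3c, sp=0xca
body[0] sub  r6, r1, r0 -> r6=0x39
body[1] add  r5, r4, #24 -> r5=0x6e
body[2] mov  r4, #0xb6 -> r4=0xb6
body[3] mov  r5, #0x53 -> r5=0x53
body[4] mov  r6, #0x1b -> r6=0x1b
body[5] sub  r0, r2, r6 -> r0=0xd5
epilogue: pop r6=0x3c, sp=0xcb
epilogue: pop r0=0x7f, sp=0xcc
r6 is callee-saved -> restored

REG = 0x3c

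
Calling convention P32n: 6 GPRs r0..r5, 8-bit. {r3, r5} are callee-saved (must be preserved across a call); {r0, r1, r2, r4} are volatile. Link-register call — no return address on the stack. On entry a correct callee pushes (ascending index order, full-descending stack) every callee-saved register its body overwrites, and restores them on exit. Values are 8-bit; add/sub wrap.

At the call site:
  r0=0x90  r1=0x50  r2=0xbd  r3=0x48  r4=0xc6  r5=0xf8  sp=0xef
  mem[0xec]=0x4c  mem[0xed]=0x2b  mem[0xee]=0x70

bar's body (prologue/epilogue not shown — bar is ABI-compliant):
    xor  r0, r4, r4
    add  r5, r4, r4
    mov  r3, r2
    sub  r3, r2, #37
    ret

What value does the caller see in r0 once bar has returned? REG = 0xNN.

REG = 0x00

prologue: push r3 → mem[0xee]=0x48, sp=0xee
prologue: push r5 → mem[0xed]=0xf8, sp=0xed
body[0] xor  r0, r4, r4 → r0=0x00
body[1] add  r5, r4, r4 → r5=0x8c
body[2] mov  r3, r2 → r3=0xbd
body[3] sub  r3, r2, #37 → r3=0x98
epilogue: pop r5=0xf8, sp=0xee
epilogue: pop r3=0x48, sp=0xef
r0 is caller-saved → body value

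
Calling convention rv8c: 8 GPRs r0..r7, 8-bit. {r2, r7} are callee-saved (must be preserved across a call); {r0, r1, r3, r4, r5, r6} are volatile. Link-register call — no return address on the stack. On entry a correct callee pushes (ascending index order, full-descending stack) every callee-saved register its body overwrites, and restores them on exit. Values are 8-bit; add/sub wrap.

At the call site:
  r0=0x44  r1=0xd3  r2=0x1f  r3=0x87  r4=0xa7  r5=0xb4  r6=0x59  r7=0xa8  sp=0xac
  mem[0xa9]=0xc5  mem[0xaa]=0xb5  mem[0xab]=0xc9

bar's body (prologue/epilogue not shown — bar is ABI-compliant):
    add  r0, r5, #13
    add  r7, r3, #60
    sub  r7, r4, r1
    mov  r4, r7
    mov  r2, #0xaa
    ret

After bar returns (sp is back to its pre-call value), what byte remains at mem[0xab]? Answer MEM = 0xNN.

prologue: push r2 → mem[0xab]=0x1f, sp=0xab
prologue: push r7 → mem[0xaa]=0xa8, sp=0xaa
body[0] add  r0, r5, #13 → r0=0xc1
body[1] add  r7, r3, #60 → r7=0xc3
body[2] sub  r7, r4, r1 → r7=0xd4
body[3] mov  r4, r7 → r4=0xd4
body[4] mov  r2, #0xaa → r2=0xaa
epilogue: pop r7=0xa8, sp=0xab
epilogue: pop r2=0x1f, sp=0xac
prologue pushed ['r2', 'r7'] at ['0xab', '0xaa']

MEM = 0x1f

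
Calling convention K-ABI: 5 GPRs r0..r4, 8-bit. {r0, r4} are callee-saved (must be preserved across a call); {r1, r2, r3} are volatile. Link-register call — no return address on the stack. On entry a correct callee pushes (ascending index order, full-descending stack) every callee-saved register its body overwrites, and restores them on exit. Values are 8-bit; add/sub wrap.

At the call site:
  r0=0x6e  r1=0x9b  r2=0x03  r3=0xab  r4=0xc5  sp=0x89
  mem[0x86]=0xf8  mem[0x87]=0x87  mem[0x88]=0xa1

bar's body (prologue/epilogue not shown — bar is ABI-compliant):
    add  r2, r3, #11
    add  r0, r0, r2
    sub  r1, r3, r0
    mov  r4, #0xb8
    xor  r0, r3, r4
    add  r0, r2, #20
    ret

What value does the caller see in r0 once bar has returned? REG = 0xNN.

prologue: push r0 → mem[0x88]=0x6e, sp=0x88
prologue: push r4 → mem[0x87]=0xc5, sp=0x87
body[0] add  r2, r3, #11 → r2=0xb6
body[1] add  r0, r0, r2 → r0=0x24
body[2] sub  r1, r3, r0 → r1=0x87
body[3] mov  r4, #0xb8 → r4=0xb8
body[4] xor  r0, r3, r4 → r0=0x13
body[5] add  r0, r2, #20 → r0=0xca
epilogue: pop r4=0xc5, sp=0x88
epilogue: pop r0=0x6e, sp=0x89
r0 is callee-saved → restored

REG = 0x6e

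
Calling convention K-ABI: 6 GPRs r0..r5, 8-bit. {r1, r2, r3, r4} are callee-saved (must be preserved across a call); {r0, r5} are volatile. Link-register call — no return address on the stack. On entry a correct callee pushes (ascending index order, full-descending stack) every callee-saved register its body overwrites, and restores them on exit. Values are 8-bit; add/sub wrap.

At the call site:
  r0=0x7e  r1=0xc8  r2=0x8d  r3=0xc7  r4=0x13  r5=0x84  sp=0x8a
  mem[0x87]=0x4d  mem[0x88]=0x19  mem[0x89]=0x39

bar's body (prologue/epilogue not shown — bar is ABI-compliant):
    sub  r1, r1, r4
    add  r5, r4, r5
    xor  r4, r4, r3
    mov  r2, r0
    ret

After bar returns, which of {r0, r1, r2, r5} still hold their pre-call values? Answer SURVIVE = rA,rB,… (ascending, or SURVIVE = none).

prologue: push r1 -> mem[0x89]=0xc8, sp=0x89
prologue: push r2 -> mem[0x88]=0x8d, sp=0x88
prologue: push r4 -> mem[0x87]=0x13, sp=0x87
body[0] sub  r1, r1, r4 -> r1=0xb5
body[1] add  r5, r4, r5 -> r5=0x97
body[2] xor  r4, r4, r3 -> r4=0xd4
body[3] mov  r2, r0 -> r2=0x7e
epilogue: pop r4=0x13, sp=0x88
epilogue: pop r2=0x8d, sp=0x89
epilogue: pop r1=0xc8, sp=0x8a
r0: caller-saved, written=False
r1: callee-saved, written=True
r2: callee-saved, written=True
r5: caller-saved, written=True

SURVIVE = r0,r1,r2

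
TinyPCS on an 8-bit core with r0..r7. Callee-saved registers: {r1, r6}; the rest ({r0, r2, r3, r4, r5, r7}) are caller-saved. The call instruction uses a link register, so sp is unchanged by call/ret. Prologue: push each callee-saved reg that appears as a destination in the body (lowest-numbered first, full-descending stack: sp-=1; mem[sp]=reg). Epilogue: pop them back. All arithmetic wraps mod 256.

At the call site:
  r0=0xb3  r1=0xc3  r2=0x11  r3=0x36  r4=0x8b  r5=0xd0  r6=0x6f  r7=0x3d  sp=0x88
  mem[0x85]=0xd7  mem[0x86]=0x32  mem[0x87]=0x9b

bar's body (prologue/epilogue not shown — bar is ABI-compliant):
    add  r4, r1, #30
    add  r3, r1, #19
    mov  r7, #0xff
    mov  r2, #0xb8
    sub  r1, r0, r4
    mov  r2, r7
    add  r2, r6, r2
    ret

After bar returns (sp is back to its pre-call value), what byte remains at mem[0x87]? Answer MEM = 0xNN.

MEM = 0xc3

prologue: push r1 → mem[0x87]=0xc3, sp=0x87
body[0] add  r4, r1, #30 → r4=0xe1
body[1] add  r3, r1, #19 → r3=0xd6
body[2] mov  r7, #0xff → r7=0xff
body[3] mov  r2, #0xb8 → r2=0xb8
body[4] sub  r1, r0, r4 → r1=0xd2
body[5] mov  r2, r7 → r2=0xff
body[6] add  r2, r6, r2 → r2=0x6e
epilogue: pop r1=0xc3, sp=0x88
prologue pushed ['r1'] at ['0x87']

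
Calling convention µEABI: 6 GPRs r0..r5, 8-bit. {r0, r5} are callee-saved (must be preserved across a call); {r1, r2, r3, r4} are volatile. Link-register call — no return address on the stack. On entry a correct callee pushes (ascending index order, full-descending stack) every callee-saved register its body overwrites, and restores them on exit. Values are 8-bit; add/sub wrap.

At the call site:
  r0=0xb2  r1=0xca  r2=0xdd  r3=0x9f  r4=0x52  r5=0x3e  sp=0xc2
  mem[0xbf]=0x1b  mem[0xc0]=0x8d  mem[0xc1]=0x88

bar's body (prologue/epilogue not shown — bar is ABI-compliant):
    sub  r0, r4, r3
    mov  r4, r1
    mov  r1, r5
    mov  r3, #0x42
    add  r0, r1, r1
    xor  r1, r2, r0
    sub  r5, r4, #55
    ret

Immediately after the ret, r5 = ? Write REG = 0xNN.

prologue: push r0 -> mem[0xc1]=0xb2, sp=0xc1
prologue: push r5 -> mem[0xc0]=0x3e, sp=0xc0
body[0] sub  r0, r4, r3 -> r0=0xb3
body[1] mov  r4, r1 -> r4=0xca
body[2] mov  r1, r5 -> r1=0x3e
body[3] mov  r3, #0x42 -> r3=0x42
body[4] add  r0, r1, r1 -> r0=0x7c
body[5] xor  r1, r2, r0 -> r1=0xa1
body[6] sub  r5, r4, #55 -> r5=0x93
epilogue: pop r5=0x3e, sp=0xc1
epilogue: pop r0=0xb2, sp=0xc2
r5 is callee-saved -> restored

REG = 0x3e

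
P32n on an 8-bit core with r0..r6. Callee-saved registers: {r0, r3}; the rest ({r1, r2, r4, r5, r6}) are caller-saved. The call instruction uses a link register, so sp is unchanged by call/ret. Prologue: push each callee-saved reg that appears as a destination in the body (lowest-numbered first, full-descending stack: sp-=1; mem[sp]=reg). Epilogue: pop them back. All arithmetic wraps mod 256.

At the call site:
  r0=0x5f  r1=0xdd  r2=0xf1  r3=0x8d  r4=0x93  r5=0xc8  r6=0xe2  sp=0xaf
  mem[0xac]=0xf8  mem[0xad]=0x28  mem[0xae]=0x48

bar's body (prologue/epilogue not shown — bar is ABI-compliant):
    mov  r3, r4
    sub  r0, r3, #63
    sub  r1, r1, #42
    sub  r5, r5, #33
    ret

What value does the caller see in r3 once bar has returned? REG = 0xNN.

prologue: push r0 -> mem[0xae]=0x5f, sp=0xae
prologue: push r3 -> mem[0xad]=0x8d, sp=0xad
body[0] mov  r3, r4 -> r3=0x93
body[1] sub  r0, r3, #63 -> r0=0x54
body[2] sub  r1, r1, #42 -> r1=0xb3
body[3] sub  r5, r5, #33 -> r5=0xa7
epilogue: pop r3=0x8d, sp=0xae
epilogue: pop r0=0x5f, sp=0xaf
r3 is callee-saved -> restored

REG = 0x8d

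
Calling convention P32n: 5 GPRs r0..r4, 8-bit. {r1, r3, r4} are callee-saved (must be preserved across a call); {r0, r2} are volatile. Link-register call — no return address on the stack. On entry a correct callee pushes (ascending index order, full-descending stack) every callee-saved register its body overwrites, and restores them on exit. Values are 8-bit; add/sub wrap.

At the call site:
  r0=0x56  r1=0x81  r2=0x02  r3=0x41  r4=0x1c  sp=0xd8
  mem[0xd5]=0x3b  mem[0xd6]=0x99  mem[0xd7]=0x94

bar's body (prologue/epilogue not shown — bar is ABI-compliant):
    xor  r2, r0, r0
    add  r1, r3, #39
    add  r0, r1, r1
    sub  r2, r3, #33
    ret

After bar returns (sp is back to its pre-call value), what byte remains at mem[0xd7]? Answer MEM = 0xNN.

MEM = 0x81

prologue: push r1 -> mem[0xd7]=0x81, sp=0xd7
body[0] xor  r2, r0, r0 -> r2=0x00
body[1] add  r1, r3, #39 -> r1=0x68
body[2] add  r0, r1, r1 -> r0=0xd0
body[3] sub  r2, r3, #33 -> r2=0x20
epilogue: pop r1=0x81, sp=0xd8
prologue pushed ['r1'] at ['0xd7']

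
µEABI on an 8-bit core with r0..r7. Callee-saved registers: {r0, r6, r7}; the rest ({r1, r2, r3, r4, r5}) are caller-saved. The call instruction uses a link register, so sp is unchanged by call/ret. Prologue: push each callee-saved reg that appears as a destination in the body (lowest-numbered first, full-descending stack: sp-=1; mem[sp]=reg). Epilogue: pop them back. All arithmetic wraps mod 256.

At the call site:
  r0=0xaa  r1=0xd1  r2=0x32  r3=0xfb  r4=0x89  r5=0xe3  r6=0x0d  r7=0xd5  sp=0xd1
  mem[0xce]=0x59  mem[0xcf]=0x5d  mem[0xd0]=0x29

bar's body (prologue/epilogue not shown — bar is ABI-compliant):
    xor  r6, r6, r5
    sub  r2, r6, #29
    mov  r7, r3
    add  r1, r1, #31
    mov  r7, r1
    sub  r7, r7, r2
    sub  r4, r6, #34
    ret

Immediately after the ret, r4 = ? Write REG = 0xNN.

REG = 0xcc

prologue: push r6 -> mem[0xd0]=0x0d, sp=0xd0
prologue: push r7 -> mem[0xcf]=0xd5, sp=0xcf
body[0] xor  r6, r6, r5 -> r6=0xee
body[1] sub  r2, r6, #29 -> r2=0xd1
body[2] mov  r7, r3 -> r7=0xfb
body[3] add  r1, r1, #31 -> r1=0xf0
body[4] mov  r7, r1 -> r7=0xf0
body[5] sub  r7, r7, r2 -> r7=0x1f
body[6] sub  r4, r6, #34 -> r4=0xcc
epilogue: pop r7=0xd5, sp=0xd0
epilogue: pop r6=0x0d, sp=0xd1
r4 is caller-saved -> body value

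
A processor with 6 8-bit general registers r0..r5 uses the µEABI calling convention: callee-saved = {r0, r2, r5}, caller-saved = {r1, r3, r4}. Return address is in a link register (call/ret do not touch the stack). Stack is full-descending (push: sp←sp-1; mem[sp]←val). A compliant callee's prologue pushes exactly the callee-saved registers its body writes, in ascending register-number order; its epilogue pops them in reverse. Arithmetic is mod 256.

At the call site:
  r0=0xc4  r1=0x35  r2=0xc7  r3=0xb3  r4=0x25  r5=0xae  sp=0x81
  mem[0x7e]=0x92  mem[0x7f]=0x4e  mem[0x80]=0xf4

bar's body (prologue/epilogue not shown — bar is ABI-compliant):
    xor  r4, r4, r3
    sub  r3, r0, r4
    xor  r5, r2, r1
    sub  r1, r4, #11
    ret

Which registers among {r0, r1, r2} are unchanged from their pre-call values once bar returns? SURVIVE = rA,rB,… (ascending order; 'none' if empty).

prologue: push r5 → mem[0x80]=0xae, sp=0x80
body[0] xor  r4, r4, r3 → r4=0x96
body[1] sub  r3, r0, r4 → r3=0x2e
body[2] xor  r5, r2, r1 → r5=0xf2
body[3] sub  r1, r4, #11 → r1=0x8b
epilogue: pop r5=0xae, sp=0x81
r0: callee-saved, written=False
r1: caller-saved, written=True
r2: callee-saved, written=False

SURVIVE = r0,r2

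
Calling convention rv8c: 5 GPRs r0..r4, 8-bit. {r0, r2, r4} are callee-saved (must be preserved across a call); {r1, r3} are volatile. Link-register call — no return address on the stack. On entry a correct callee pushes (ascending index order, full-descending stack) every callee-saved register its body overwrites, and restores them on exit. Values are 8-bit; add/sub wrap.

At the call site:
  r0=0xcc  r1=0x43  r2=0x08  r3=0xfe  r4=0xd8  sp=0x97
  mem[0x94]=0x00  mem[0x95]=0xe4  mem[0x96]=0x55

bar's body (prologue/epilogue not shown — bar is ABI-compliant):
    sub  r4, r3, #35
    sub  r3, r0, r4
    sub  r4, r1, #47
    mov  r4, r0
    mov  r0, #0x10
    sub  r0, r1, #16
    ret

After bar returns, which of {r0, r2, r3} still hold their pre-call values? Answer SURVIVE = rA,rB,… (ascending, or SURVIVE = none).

SURVIVE = r0,r2

prologue: push r0 -> mem[0x96]=0xcc, sp=0x96
prologue: push r4 -> mem[0x95]=0xd8, sp=0x95
body[0] sub  r4, r3, #35 -> r4=0xdb
body[1] sub  r3, r0, r4 -> r3=0xf1
body[2] sub  r4, r1, #47 -> r4=0x14
body[3] mov  r4, r0 -> r4=0xcc
body[4] mov  r0, #0x10 -> r0=0x10
body[5] sub  r0, r1, #16 -> r0=0x33
epilogue: pop r4=0xd8, sp=0x96
epilogue: pop r0=0xcc, sp=0x97
r0: callee-saved, written=True
r2: callee-saved, written=False
r3: caller-saved, written=True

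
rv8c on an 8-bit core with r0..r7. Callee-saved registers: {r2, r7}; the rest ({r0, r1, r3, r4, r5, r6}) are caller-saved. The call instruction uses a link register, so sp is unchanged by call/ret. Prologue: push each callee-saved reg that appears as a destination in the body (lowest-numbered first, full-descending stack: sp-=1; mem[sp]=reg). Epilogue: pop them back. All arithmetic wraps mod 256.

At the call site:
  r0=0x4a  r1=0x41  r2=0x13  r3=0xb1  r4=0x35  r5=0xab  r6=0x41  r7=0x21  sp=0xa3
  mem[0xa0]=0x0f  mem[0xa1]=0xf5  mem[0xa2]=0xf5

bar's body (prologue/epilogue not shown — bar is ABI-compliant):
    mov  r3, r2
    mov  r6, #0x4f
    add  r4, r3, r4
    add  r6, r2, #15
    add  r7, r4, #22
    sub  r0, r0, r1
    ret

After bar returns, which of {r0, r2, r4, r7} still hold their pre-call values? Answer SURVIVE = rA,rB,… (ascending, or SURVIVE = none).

prologue: push r7 -> mem[0xa2]=0x21, sp=0xa2
body[0] mov  r3, r2 -> r3=0x13
body[1] mov  r6, #0x4f -> r6=0x4f
body[2] add  r4, r3, r4 -> r4=0x48
body[3] add  r6, r2, #15 -> r6=0x22
body[4] add  r7, r4, #22 -> r7=0x5e
body[5] sub  r0, r0, r1 -> r0=0x09
epilogue: pop r7=0x21, sp=0xa3
r0: caller-saved, written=True
r2: callee-saved, written=False
r4: caller-saved, written=True
r7: callee-saved, written=True

SURVIVE = r2,r7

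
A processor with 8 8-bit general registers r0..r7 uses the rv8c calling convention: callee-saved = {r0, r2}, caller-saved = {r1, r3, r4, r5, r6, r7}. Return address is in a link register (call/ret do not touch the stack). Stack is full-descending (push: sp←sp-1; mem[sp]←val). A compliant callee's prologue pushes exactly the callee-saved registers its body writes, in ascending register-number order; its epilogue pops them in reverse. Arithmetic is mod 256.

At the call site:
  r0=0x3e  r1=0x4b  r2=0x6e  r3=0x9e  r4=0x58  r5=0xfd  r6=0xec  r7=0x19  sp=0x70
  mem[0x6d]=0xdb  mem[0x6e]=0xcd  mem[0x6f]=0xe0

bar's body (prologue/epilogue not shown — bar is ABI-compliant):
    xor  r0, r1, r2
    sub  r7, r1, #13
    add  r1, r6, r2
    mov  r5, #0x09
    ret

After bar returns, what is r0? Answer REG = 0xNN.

prologue: push r0 -> mem[0x6f]=0x3e, sp=0x6f
body[0] xor  r0, r1, r2 -> r0=0x25
body[1] sub  r7, r1, #13 -> r7=0x3e
body[2] add  r1, r6, r2 -> r1=0x5a
body[3] mov  r5, #0x09 -> r5=0x09
epilogue: pop r0=0x3e, sp=0x70
r0 is callee-saved -> restored

REG = 0x3e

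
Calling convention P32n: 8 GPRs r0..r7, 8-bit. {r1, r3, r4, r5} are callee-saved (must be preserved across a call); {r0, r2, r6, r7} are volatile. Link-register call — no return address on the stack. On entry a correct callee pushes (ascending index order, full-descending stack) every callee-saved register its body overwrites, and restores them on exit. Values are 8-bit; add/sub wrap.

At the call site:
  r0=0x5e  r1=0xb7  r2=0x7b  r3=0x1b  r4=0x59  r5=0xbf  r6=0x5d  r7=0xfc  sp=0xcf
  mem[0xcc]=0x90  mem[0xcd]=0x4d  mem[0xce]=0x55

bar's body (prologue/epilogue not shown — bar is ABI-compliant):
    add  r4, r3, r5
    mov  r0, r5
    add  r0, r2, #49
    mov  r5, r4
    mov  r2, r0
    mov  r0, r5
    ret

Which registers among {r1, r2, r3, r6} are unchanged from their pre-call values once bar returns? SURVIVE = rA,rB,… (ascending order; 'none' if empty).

SURVIVE = r1,r3,r6

prologue: push r4 -> mem[0xce]=0x59, sp=0xce
prologue: push r5 -> mem[0xcd]=0xbf, sp=0xcd
body[0] add  r4, r3, r5 -> r4=0xda
body[1] mov  r0, r5 -> r0=0xbf
body[2] add  r0, r2, #49 -> r0=0xac
body[3] mov  r5, r4 -> r5=0xda
body[4] mov  r2, r0 -> r2=0xac
body[5] mov  r0, r5 -> r0=0xda
epilogue: pop r5=0xbf, sp=0xce
epilogue: pop r4=0x59, sp=0xcf
r1: callee-saved, written=False
r2: caller-saved, written=True
r3: callee-saved, written=False
r6: caller-saved, written=False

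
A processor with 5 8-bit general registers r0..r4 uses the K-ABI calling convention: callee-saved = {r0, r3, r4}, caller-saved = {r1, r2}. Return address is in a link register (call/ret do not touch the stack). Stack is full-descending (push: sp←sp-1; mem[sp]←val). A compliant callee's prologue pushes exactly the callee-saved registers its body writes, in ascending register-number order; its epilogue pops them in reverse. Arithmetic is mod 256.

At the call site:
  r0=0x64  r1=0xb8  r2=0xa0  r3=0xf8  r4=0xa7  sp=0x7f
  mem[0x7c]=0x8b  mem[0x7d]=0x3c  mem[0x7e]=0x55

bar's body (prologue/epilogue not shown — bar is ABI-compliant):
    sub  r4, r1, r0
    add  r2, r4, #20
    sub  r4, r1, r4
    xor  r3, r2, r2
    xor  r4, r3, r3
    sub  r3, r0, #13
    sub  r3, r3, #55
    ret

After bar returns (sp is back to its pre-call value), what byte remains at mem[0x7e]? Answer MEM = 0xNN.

MEM = 0xf8

prologue: push r3 → mem[0x7e]=0xf8, sp=0x7e
prologue: push r4 → mem[0x7d]=0xa7, sp=0x7d
body[0] sub  r4, r1, r0 → r4=0x54
body[1] add  r2, r4, #20 → r2=0x68
body[2] sub  r4, r1, r4 → r4=0x64
body[3] xor  r3, r2, r2 → r3=0x00
body[4] xor  r4, r3, r3 → r4=0x00
body[5] sub  r3, r0, #13 → r3=0x57
body[6] sub  r3, r3, #55 → r3=0x20
epilogue: pop r4=0xa7, sp=0x7e
epilogue: pop r3=0xf8, sp=0x7f
prologue pushed ['r3', 'r4'] at ['0x7e', '0x7d']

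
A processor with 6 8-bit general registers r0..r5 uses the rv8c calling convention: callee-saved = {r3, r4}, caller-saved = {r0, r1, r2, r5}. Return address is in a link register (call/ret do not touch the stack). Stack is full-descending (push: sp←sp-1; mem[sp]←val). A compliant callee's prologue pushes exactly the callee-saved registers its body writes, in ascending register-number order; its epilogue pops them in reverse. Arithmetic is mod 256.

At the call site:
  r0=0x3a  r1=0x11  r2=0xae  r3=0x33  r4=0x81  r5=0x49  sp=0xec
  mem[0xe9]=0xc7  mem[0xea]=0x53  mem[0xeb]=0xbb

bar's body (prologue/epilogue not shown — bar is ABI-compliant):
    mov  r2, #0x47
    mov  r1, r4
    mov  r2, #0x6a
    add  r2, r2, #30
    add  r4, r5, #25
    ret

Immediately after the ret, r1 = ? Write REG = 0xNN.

REG = 0x81

prologue: push r4 → mem[0xeb]=0x81, sp=0xeb
body[0] mov  r2, #0x47 → r2=0x47
body[1] mov  r1, r4 → r1=0x81
body[2] mov  r2, #0x6a → r2=0x6a
body[3] add  r2, r2, #30 → r2=0x88
body[4] add  r4, r5, #25 → r4=0x62
epilogue: pop r4=0x81, sp=0xec
r1 is caller-saved → body value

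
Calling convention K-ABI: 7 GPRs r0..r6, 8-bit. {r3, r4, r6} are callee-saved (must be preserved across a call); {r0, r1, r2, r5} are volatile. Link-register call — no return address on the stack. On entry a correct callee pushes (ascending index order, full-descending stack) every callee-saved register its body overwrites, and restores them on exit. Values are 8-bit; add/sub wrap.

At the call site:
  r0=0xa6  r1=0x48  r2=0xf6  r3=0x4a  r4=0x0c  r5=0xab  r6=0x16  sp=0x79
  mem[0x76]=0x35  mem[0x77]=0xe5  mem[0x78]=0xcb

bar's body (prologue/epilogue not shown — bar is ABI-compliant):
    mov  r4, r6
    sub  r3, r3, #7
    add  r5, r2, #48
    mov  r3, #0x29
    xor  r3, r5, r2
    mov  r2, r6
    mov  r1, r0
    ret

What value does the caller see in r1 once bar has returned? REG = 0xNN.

prologue: push r3 → mem[0x78]=0x4a, sp=0x78
prologue: push r4 → mem[0x77]=0x0c, sp=0x77
body[0] mov  r4, r6 → r4=0x16
body[1] sub  r3, r3, #7 → r3=0x43
body[2] add  r5, r2, #48 → r5=0x26
body[3] mov  r3, #0x29 → r3=0x29
body[4] xor  r3, r5, r2 → r3=0xd0
body[5] mov  r2, r6 → r2=0x16
body[6] mov  r1, r0 → r1=0xa6
epilogue: pop r4=0x0c, sp=0x78
epilogue: pop r3=0x4a, sp=0x79
r1 is caller-saved → body value

REG = 0xa6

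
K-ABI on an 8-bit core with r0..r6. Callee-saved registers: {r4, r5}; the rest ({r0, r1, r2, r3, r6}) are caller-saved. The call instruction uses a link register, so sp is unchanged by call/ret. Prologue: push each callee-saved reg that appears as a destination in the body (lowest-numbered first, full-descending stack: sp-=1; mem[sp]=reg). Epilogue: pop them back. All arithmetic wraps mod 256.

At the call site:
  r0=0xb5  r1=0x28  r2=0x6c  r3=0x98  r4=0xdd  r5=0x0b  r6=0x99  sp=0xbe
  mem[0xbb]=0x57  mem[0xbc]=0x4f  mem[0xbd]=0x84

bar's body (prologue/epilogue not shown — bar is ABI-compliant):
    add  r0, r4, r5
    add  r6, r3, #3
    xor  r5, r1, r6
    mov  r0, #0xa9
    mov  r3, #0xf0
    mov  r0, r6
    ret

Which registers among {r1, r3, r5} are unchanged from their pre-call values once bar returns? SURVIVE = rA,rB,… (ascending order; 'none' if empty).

prologue: push r5 → mem[0xbd]=0x0b, sp=0xbd
body[0] add  r0, r4, r5 → r0=0xe8
body[1] add  r6, r3, #3 → r6=0x9b
body[2] xor  r5, r1, r6 → r5=0xb3
body[3] mov  r0, #0xa9 → r0=0xa9
body[4] mov  r3, #0xf0 → r3=0xf0
body[5] mov  r0, r6 → r0=0x9b
epilogue: pop r5=0x0b, sp=0xbe
r1: caller-saved, written=False
r3: caller-saved, written=True
r5: callee-saved, written=True

SURVIVE = r1,r5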